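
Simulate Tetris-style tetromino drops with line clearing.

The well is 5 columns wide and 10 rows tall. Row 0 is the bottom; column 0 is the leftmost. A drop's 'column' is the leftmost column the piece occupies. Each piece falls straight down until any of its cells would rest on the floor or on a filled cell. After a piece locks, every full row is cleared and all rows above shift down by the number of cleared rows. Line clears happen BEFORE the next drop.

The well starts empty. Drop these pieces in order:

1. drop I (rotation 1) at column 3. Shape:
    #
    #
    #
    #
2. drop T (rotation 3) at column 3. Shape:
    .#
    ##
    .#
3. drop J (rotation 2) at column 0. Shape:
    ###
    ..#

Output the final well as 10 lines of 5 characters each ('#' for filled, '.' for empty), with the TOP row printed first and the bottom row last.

Drop 1: I rot1 at col 3 lands with bottom-row=0; cleared 0 line(s) (total 0); column heights now [0 0 0 4 0], max=4
Drop 2: T rot3 at col 3 lands with bottom-row=3; cleared 0 line(s) (total 0); column heights now [0 0 0 5 6], max=6
Drop 3: J rot2 at col 0 lands with bottom-row=0; cleared 0 line(s) (total 0); column heights now [2 2 2 5 6], max=6

Answer: .....
.....
.....
.....
....#
...##
...##
...#.
####.
..##.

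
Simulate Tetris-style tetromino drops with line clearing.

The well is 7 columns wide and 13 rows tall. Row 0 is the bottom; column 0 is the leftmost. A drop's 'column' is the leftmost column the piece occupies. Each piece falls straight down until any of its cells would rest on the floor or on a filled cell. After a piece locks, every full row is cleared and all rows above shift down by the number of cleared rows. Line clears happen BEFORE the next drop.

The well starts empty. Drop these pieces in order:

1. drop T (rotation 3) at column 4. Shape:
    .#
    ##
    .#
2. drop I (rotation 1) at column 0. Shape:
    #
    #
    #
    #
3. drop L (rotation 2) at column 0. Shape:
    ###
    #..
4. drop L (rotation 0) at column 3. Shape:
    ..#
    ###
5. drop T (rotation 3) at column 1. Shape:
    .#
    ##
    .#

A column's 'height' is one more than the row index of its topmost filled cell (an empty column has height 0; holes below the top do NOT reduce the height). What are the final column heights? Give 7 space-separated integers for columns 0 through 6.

Drop 1: T rot3 at col 4 lands with bottom-row=0; cleared 0 line(s) (total 0); column heights now [0 0 0 0 2 3 0], max=3
Drop 2: I rot1 at col 0 lands with bottom-row=0; cleared 0 line(s) (total 0); column heights now [4 0 0 0 2 3 0], max=4
Drop 3: L rot2 at col 0 lands with bottom-row=4; cleared 0 line(s) (total 0); column heights now [6 6 6 0 2 3 0], max=6
Drop 4: L rot0 at col 3 lands with bottom-row=3; cleared 0 line(s) (total 0); column heights now [6 6 6 4 4 5 0], max=6
Drop 5: T rot3 at col 1 lands with bottom-row=6; cleared 0 line(s) (total 0); column heights now [6 8 9 4 4 5 0], max=9

Answer: 6 8 9 4 4 5 0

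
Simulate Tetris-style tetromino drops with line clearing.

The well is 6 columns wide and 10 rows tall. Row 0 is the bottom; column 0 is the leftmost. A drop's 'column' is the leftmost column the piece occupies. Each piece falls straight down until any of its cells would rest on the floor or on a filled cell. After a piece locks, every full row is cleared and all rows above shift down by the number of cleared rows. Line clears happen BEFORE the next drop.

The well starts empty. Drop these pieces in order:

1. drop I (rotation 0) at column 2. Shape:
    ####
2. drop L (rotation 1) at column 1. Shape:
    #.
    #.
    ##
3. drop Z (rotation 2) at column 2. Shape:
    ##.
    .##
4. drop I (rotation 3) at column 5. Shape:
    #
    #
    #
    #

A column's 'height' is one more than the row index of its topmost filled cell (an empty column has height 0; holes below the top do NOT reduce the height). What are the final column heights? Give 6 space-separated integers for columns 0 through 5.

Drop 1: I rot0 at col 2 lands with bottom-row=0; cleared 0 line(s) (total 0); column heights now [0 0 1 1 1 1], max=1
Drop 2: L rot1 at col 1 lands with bottom-row=1; cleared 0 line(s) (total 0); column heights now [0 4 2 1 1 1], max=4
Drop 3: Z rot2 at col 2 lands with bottom-row=1; cleared 0 line(s) (total 0); column heights now [0 4 3 3 2 1], max=4
Drop 4: I rot3 at col 5 lands with bottom-row=1; cleared 0 line(s) (total 0); column heights now [0 4 3 3 2 5], max=5

Answer: 0 4 3 3 2 5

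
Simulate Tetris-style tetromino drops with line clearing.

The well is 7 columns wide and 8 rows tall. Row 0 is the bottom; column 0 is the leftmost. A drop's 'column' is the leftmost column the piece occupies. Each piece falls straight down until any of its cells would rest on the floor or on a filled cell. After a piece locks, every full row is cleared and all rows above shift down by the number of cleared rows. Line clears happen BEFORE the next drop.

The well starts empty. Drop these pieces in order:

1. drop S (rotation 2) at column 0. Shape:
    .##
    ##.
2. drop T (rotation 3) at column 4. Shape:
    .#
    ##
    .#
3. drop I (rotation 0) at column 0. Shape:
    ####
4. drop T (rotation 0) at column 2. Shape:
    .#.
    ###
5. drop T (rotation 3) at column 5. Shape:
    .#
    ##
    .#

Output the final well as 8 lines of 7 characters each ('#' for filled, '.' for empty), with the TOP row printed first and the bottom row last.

Answer: .......
.......
.......
...#..#
..#####
####.##
.##.##.
##...#.

Derivation:
Drop 1: S rot2 at col 0 lands with bottom-row=0; cleared 0 line(s) (total 0); column heights now [1 2 2 0 0 0 0], max=2
Drop 2: T rot3 at col 4 lands with bottom-row=0; cleared 0 line(s) (total 0); column heights now [1 2 2 0 2 3 0], max=3
Drop 3: I rot0 at col 0 lands with bottom-row=2; cleared 0 line(s) (total 0); column heights now [3 3 3 3 2 3 0], max=3
Drop 4: T rot0 at col 2 lands with bottom-row=3; cleared 0 line(s) (total 0); column heights now [3 3 4 5 4 3 0], max=5
Drop 5: T rot3 at col 5 lands with bottom-row=2; cleared 0 line(s) (total 0); column heights now [3 3 4 5 4 4 5], max=5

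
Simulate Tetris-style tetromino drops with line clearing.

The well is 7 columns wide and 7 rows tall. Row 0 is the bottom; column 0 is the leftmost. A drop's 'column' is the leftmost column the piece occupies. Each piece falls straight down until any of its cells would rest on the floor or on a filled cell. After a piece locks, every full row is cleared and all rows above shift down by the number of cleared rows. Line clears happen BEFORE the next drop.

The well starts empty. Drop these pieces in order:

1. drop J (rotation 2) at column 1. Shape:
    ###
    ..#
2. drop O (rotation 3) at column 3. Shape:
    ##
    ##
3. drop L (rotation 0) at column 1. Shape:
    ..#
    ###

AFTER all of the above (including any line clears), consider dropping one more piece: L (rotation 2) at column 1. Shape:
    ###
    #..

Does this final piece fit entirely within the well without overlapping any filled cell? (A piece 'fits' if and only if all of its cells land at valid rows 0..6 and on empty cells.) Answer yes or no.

Drop 1: J rot2 at col 1 lands with bottom-row=0; cleared 0 line(s) (total 0); column heights now [0 2 2 2 0 0 0], max=2
Drop 2: O rot3 at col 3 lands with bottom-row=2; cleared 0 line(s) (total 0); column heights now [0 2 2 4 4 0 0], max=4
Drop 3: L rot0 at col 1 lands with bottom-row=4; cleared 0 line(s) (total 0); column heights now [0 5 5 6 4 0 0], max=6
Test piece L rot2 at col 1 (width 3): heights before test = [0 5 5 6 4 0 0]; fits = True

Answer: yes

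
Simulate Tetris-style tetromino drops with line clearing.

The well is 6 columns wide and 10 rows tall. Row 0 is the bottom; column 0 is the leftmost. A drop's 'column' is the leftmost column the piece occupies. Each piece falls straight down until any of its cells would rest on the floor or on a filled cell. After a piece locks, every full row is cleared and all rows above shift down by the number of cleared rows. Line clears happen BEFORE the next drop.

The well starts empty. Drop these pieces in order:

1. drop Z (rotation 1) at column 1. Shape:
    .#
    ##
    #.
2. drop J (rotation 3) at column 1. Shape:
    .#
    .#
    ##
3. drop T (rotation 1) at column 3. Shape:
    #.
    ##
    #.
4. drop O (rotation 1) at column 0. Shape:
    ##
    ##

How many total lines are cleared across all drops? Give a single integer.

Drop 1: Z rot1 at col 1 lands with bottom-row=0; cleared 0 line(s) (total 0); column heights now [0 2 3 0 0 0], max=3
Drop 2: J rot3 at col 1 lands with bottom-row=3; cleared 0 line(s) (total 0); column heights now [0 4 6 0 0 0], max=6
Drop 3: T rot1 at col 3 lands with bottom-row=0; cleared 0 line(s) (total 0); column heights now [0 4 6 3 2 0], max=6
Drop 4: O rot1 at col 0 lands with bottom-row=4; cleared 0 line(s) (total 0); column heights now [6 6 6 3 2 0], max=6

Answer: 0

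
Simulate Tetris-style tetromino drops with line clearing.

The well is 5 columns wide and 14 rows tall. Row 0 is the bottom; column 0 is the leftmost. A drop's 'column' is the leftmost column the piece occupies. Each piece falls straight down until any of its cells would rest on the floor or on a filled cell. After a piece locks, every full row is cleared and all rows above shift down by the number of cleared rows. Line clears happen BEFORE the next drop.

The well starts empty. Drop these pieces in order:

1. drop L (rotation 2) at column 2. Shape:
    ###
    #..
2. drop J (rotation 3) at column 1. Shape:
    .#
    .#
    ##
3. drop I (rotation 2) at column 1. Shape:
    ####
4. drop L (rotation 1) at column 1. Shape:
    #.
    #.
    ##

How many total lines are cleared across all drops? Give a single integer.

Drop 1: L rot2 at col 2 lands with bottom-row=0; cleared 0 line(s) (total 0); column heights now [0 0 2 2 2], max=2
Drop 2: J rot3 at col 1 lands with bottom-row=2; cleared 0 line(s) (total 0); column heights now [0 3 5 2 2], max=5
Drop 3: I rot2 at col 1 lands with bottom-row=5; cleared 0 line(s) (total 0); column heights now [0 6 6 6 6], max=6
Drop 4: L rot1 at col 1 lands with bottom-row=6; cleared 0 line(s) (total 0); column heights now [0 9 7 6 6], max=9

Answer: 0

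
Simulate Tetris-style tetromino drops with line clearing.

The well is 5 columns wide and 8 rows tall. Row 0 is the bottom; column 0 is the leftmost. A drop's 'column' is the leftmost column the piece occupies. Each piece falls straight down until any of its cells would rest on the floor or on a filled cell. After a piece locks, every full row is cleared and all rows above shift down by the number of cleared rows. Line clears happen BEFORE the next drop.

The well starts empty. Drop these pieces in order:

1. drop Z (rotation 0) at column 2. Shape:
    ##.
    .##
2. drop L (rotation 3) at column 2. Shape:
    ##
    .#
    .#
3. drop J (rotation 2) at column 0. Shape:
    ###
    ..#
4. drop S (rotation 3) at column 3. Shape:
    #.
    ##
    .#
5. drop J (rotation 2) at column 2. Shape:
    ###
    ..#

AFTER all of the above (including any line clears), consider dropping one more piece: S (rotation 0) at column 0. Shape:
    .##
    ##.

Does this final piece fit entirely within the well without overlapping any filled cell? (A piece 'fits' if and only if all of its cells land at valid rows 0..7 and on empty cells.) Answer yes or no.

Drop 1: Z rot0 at col 2 lands with bottom-row=0; cleared 0 line(s) (total 0); column heights now [0 0 2 2 1], max=2
Drop 2: L rot3 at col 2 lands with bottom-row=2; cleared 0 line(s) (total 0); column heights now [0 0 5 5 1], max=5
Drop 3: J rot2 at col 0 lands with bottom-row=5; cleared 0 line(s) (total 0); column heights now [7 7 7 5 1], max=7
Drop 4: S rot3 at col 3 lands with bottom-row=4; cleared 0 line(s) (total 0); column heights now [7 7 7 7 6], max=7
Drop 5: J rot2 at col 2 lands with bottom-row=6; cleared 1 line(s) (total 1); column heights now [0 0 7 7 7], max=7
Test piece S rot0 at col 0 (width 3): heights before test = [0 0 7 7 7]; fits = True

Answer: yes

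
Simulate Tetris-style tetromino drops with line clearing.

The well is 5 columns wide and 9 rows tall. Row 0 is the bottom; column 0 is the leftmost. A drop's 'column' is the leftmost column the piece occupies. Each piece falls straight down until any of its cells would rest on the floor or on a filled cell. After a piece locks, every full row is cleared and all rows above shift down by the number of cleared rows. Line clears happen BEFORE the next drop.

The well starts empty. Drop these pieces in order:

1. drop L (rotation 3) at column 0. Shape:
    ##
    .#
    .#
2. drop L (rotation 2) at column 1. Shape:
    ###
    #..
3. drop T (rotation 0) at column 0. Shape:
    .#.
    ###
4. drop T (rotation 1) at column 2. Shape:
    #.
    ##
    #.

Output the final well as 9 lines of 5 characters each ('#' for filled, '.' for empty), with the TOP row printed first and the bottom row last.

Drop 1: L rot3 at col 0 lands with bottom-row=0; cleared 0 line(s) (total 0); column heights now [3 3 0 0 0], max=3
Drop 2: L rot2 at col 1 lands with bottom-row=3; cleared 0 line(s) (total 0); column heights now [3 5 5 5 0], max=5
Drop 3: T rot0 at col 0 lands with bottom-row=5; cleared 0 line(s) (total 0); column heights now [6 7 6 5 0], max=7
Drop 4: T rot1 at col 2 lands with bottom-row=6; cleared 0 line(s) (total 0); column heights now [6 7 9 8 0], max=9

Answer: ..#..
..##.
.##..
###..
.###.
.#...
##...
.#...
.#...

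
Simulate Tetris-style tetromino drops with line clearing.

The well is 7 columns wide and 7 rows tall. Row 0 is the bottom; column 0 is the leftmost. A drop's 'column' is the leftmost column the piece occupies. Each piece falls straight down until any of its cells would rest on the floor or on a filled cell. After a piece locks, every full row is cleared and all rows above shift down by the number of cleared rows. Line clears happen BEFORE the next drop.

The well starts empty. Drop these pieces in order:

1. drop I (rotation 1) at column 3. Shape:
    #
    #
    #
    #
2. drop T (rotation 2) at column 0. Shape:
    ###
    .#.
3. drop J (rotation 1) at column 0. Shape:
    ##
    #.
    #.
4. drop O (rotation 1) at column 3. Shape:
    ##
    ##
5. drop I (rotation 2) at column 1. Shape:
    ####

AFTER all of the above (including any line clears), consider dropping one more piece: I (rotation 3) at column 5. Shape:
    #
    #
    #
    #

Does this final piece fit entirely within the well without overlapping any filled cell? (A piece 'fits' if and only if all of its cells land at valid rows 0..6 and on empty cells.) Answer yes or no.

Answer: yes

Derivation:
Drop 1: I rot1 at col 3 lands with bottom-row=0; cleared 0 line(s) (total 0); column heights now [0 0 0 4 0 0 0], max=4
Drop 2: T rot2 at col 0 lands with bottom-row=0; cleared 0 line(s) (total 0); column heights now [2 2 2 4 0 0 0], max=4
Drop 3: J rot1 at col 0 lands with bottom-row=2; cleared 0 line(s) (total 0); column heights now [5 5 2 4 0 0 0], max=5
Drop 4: O rot1 at col 3 lands with bottom-row=4; cleared 0 line(s) (total 0); column heights now [5 5 2 6 6 0 0], max=6
Drop 5: I rot2 at col 1 lands with bottom-row=6; cleared 0 line(s) (total 0); column heights now [5 7 7 7 7 0 0], max=7
Test piece I rot3 at col 5 (width 1): heights before test = [5 7 7 7 7 0 0]; fits = True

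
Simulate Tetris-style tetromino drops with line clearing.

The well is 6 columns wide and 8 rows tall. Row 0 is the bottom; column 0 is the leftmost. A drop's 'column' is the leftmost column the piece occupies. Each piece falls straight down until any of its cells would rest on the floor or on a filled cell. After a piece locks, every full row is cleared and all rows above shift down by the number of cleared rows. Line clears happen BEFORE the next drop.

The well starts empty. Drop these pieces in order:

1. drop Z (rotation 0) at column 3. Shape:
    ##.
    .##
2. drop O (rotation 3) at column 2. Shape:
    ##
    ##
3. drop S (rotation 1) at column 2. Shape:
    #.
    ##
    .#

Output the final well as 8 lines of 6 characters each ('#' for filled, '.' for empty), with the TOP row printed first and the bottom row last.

Answer: ......
..#...
..##..
...#..
..##..
..##..
...##.
....##

Derivation:
Drop 1: Z rot0 at col 3 lands with bottom-row=0; cleared 0 line(s) (total 0); column heights now [0 0 0 2 2 1], max=2
Drop 2: O rot3 at col 2 lands with bottom-row=2; cleared 0 line(s) (total 0); column heights now [0 0 4 4 2 1], max=4
Drop 3: S rot1 at col 2 lands with bottom-row=4; cleared 0 line(s) (total 0); column heights now [0 0 7 6 2 1], max=7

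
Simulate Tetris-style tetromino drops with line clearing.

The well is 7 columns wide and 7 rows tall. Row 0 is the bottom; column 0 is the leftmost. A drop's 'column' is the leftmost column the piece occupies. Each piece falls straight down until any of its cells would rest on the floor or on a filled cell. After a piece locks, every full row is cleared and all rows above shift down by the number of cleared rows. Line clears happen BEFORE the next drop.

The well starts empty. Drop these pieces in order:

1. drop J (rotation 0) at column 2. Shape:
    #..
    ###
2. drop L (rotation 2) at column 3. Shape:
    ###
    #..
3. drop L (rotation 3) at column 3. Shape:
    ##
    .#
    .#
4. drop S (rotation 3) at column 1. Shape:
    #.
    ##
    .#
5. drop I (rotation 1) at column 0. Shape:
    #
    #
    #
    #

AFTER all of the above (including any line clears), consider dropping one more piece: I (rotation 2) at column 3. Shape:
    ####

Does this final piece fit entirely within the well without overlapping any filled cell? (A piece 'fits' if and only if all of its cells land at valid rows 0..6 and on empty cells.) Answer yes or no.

Drop 1: J rot0 at col 2 lands with bottom-row=0; cleared 0 line(s) (total 0); column heights now [0 0 2 1 1 0 0], max=2
Drop 2: L rot2 at col 3 lands with bottom-row=1; cleared 0 line(s) (total 0); column heights now [0 0 2 3 3 3 0], max=3
Drop 3: L rot3 at col 3 lands with bottom-row=3; cleared 0 line(s) (total 0); column heights now [0 0 2 6 6 3 0], max=6
Drop 4: S rot3 at col 1 lands with bottom-row=2; cleared 0 line(s) (total 0); column heights now [0 5 4 6 6 3 0], max=6
Drop 5: I rot1 at col 0 lands with bottom-row=0; cleared 0 line(s) (total 0); column heights now [4 5 4 6 6 3 0], max=6
Test piece I rot2 at col 3 (width 4): heights before test = [4 5 4 6 6 3 0]; fits = True

Answer: yes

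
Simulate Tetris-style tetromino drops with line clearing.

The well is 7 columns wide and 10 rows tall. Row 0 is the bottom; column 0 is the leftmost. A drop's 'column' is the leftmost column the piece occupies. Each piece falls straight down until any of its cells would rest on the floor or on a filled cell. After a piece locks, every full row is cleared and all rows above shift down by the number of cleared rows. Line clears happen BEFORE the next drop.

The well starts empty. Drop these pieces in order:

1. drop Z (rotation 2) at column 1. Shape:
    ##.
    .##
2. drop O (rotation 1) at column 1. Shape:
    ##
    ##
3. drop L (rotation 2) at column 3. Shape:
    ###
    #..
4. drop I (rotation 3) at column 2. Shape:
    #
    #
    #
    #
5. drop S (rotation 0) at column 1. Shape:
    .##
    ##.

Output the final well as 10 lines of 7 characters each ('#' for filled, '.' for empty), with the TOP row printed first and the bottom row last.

Drop 1: Z rot2 at col 1 lands with bottom-row=0; cleared 0 line(s) (total 0); column heights now [0 2 2 1 0 0 0], max=2
Drop 2: O rot1 at col 1 lands with bottom-row=2; cleared 0 line(s) (total 0); column heights now [0 4 4 1 0 0 0], max=4
Drop 3: L rot2 at col 3 lands with bottom-row=1; cleared 0 line(s) (total 0); column heights now [0 4 4 3 3 3 0], max=4
Drop 4: I rot3 at col 2 lands with bottom-row=4; cleared 0 line(s) (total 0); column heights now [0 4 8 3 3 3 0], max=8
Drop 5: S rot0 at col 1 lands with bottom-row=8; cleared 0 line(s) (total 0); column heights now [0 9 10 10 3 3 0], max=10

Answer: ..##...
.##....
..#....
..#....
..#....
..#....
.##....
.#####.
.###...
..##...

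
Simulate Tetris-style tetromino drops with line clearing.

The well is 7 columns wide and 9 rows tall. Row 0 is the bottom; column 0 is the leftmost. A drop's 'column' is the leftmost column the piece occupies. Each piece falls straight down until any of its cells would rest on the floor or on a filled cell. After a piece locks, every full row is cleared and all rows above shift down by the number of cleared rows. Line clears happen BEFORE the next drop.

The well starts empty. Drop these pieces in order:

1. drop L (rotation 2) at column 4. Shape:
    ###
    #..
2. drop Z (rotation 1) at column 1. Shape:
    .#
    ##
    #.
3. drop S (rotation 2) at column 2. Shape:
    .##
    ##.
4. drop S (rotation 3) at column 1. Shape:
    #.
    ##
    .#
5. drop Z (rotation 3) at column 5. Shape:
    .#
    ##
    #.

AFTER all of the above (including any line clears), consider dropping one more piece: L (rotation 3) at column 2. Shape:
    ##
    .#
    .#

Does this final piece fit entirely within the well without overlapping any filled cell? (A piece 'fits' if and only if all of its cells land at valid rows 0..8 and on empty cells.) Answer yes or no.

Answer: yes

Derivation:
Drop 1: L rot2 at col 4 lands with bottom-row=0; cleared 0 line(s) (total 0); column heights now [0 0 0 0 2 2 2], max=2
Drop 2: Z rot1 at col 1 lands with bottom-row=0; cleared 0 line(s) (total 0); column heights now [0 2 3 0 2 2 2], max=3
Drop 3: S rot2 at col 2 lands with bottom-row=3; cleared 0 line(s) (total 0); column heights now [0 2 4 5 5 2 2], max=5
Drop 4: S rot3 at col 1 lands with bottom-row=4; cleared 0 line(s) (total 0); column heights now [0 7 6 5 5 2 2], max=7
Drop 5: Z rot3 at col 5 lands with bottom-row=2; cleared 0 line(s) (total 0); column heights now [0 7 6 5 5 4 5], max=7
Test piece L rot3 at col 2 (width 2): heights before test = [0 7 6 5 5 4 5]; fits = True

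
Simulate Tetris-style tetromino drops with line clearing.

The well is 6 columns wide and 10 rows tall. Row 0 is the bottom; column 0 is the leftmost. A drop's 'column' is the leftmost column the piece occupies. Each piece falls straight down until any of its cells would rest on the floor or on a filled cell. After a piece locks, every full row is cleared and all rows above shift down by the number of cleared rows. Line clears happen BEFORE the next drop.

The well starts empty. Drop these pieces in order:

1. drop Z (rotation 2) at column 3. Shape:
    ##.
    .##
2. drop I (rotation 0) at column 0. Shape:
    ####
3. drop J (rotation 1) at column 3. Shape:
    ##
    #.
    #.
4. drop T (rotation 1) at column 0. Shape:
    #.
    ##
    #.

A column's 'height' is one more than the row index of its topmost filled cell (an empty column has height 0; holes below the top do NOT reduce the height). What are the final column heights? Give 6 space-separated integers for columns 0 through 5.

Drop 1: Z rot2 at col 3 lands with bottom-row=0; cleared 0 line(s) (total 0); column heights now [0 0 0 2 2 1], max=2
Drop 2: I rot0 at col 0 lands with bottom-row=2; cleared 0 line(s) (total 0); column heights now [3 3 3 3 2 1], max=3
Drop 3: J rot1 at col 3 lands with bottom-row=3; cleared 0 line(s) (total 0); column heights now [3 3 3 6 6 1], max=6
Drop 4: T rot1 at col 0 lands with bottom-row=3; cleared 0 line(s) (total 0); column heights now [6 5 3 6 6 1], max=6

Answer: 6 5 3 6 6 1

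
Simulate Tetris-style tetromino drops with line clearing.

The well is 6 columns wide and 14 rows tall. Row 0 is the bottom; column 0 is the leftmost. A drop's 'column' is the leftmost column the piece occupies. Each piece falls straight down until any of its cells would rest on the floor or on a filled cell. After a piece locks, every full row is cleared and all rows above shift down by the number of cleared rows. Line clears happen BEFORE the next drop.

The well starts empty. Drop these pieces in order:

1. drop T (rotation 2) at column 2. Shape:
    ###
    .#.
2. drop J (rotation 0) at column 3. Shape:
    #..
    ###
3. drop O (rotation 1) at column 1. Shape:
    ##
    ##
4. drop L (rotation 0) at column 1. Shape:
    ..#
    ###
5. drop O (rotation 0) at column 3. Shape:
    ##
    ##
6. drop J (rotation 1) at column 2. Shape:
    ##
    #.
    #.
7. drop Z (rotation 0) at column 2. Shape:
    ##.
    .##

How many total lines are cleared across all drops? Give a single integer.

Drop 1: T rot2 at col 2 lands with bottom-row=0; cleared 0 line(s) (total 0); column heights now [0 0 2 2 2 0], max=2
Drop 2: J rot0 at col 3 lands with bottom-row=2; cleared 0 line(s) (total 0); column heights now [0 0 2 4 3 3], max=4
Drop 3: O rot1 at col 1 lands with bottom-row=2; cleared 0 line(s) (total 0); column heights now [0 4 4 4 3 3], max=4
Drop 4: L rot0 at col 1 lands with bottom-row=4; cleared 0 line(s) (total 0); column heights now [0 5 5 6 3 3], max=6
Drop 5: O rot0 at col 3 lands with bottom-row=6; cleared 0 line(s) (total 0); column heights now [0 5 5 8 8 3], max=8
Drop 6: J rot1 at col 2 lands with bottom-row=6; cleared 0 line(s) (total 0); column heights now [0 5 9 9 8 3], max=9
Drop 7: Z rot0 at col 2 lands with bottom-row=9; cleared 0 line(s) (total 0); column heights now [0 5 11 11 10 3], max=11

Answer: 0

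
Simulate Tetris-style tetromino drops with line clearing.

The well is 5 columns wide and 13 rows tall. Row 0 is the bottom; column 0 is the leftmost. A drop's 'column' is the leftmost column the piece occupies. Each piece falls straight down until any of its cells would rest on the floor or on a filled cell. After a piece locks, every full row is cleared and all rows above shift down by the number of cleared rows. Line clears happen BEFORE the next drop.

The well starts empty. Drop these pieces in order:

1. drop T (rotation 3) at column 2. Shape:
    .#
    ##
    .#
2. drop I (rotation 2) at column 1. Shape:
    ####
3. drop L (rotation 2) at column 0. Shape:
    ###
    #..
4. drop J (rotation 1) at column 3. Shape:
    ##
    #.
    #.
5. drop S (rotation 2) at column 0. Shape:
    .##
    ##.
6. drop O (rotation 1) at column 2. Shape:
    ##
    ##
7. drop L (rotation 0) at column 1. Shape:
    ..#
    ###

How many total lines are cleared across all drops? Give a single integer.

Answer: 1

Derivation:
Drop 1: T rot3 at col 2 lands with bottom-row=0; cleared 0 line(s) (total 0); column heights now [0 0 2 3 0], max=3
Drop 2: I rot2 at col 1 lands with bottom-row=3; cleared 0 line(s) (total 0); column heights now [0 4 4 4 4], max=4
Drop 3: L rot2 at col 0 lands with bottom-row=3; cleared 1 line(s) (total 1); column heights now [4 4 4 3 0], max=4
Drop 4: J rot1 at col 3 lands with bottom-row=3; cleared 0 line(s) (total 1); column heights now [4 4 4 6 6], max=6
Drop 5: S rot2 at col 0 lands with bottom-row=4; cleared 0 line(s) (total 1); column heights now [5 6 6 6 6], max=6
Drop 6: O rot1 at col 2 lands with bottom-row=6; cleared 0 line(s) (total 1); column heights now [5 6 8 8 6], max=8
Drop 7: L rot0 at col 1 lands with bottom-row=8; cleared 0 line(s) (total 1); column heights now [5 9 9 10 6], max=10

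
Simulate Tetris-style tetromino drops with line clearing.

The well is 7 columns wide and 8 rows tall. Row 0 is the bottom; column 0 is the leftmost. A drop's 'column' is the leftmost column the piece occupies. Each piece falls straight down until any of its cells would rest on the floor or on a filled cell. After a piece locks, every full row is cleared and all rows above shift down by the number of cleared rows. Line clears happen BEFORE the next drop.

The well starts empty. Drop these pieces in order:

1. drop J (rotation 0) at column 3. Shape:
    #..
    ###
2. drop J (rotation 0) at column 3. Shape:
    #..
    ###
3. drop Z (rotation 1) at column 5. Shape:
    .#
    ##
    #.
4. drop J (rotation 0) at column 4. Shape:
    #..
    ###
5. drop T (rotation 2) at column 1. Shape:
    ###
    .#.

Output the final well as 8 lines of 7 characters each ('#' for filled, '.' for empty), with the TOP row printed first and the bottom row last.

Answer: ....#..
....###
......#
.###.##
..##.#.
...###.
...#...
...###.

Derivation:
Drop 1: J rot0 at col 3 lands with bottom-row=0; cleared 0 line(s) (total 0); column heights now [0 0 0 2 1 1 0], max=2
Drop 2: J rot0 at col 3 lands with bottom-row=2; cleared 0 line(s) (total 0); column heights now [0 0 0 4 3 3 0], max=4
Drop 3: Z rot1 at col 5 lands with bottom-row=3; cleared 0 line(s) (total 0); column heights now [0 0 0 4 3 5 6], max=6
Drop 4: J rot0 at col 4 lands with bottom-row=6; cleared 0 line(s) (total 0); column heights now [0 0 0 4 8 7 7], max=8
Drop 5: T rot2 at col 1 lands with bottom-row=3; cleared 0 line(s) (total 0); column heights now [0 5 5 5 8 7 7], max=8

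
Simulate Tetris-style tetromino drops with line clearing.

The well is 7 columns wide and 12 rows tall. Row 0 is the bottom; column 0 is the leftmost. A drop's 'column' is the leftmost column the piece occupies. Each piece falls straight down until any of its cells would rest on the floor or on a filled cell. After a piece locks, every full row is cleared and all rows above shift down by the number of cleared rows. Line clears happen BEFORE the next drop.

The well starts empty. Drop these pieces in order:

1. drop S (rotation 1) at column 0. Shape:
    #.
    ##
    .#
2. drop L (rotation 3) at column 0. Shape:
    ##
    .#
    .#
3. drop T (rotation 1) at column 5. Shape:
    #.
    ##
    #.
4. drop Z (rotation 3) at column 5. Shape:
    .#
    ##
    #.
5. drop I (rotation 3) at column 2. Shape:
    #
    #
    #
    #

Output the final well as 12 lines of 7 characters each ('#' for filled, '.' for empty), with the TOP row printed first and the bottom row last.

Answer: .......
.......
.......
.......
.......
.......
......#
##...##
.##..#.
###..#.
###..##
.##..#.

Derivation:
Drop 1: S rot1 at col 0 lands with bottom-row=0; cleared 0 line(s) (total 0); column heights now [3 2 0 0 0 0 0], max=3
Drop 2: L rot3 at col 0 lands with bottom-row=2; cleared 0 line(s) (total 0); column heights now [5 5 0 0 0 0 0], max=5
Drop 3: T rot1 at col 5 lands with bottom-row=0; cleared 0 line(s) (total 0); column heights now [5 5 0 0 0 3 2], max=5
Drop 4: Z rot3 at col 5 lands with bottom-row=3; cleared 0 line(s) (total 0); column heights now [5 5 0 0 0 5 6], max=6
Drop 5: I rot3 at col 2 lands with bottom-row=0; cleared 0 line(s) (total 0); column heights now [5 5 4 0 0 5 6], max=6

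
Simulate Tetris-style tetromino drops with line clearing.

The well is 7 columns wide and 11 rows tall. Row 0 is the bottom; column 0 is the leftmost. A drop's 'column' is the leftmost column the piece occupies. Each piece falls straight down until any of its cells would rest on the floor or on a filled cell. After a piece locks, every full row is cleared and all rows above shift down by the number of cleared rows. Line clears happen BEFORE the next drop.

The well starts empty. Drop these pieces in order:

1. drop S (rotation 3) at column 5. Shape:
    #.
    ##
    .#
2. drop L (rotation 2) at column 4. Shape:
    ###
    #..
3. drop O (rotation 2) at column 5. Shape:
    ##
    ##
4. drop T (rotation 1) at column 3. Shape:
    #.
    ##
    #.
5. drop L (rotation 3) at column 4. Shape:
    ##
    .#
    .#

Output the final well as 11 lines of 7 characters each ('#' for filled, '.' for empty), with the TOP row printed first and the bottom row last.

Drop 1: S rot3 at col 5 lands with bottom-row=0; cleared 0 line(s) (total 0); column heights now [0 0 0 0 0 3 2], max=3
Drop 2: L rot2 at col 4 lands with bottom-row=2; cleared 0 line(s) (total 0); column heights now [0 0 0 0 4 4 4], max=4
Drop 3: O rot2 at col 5 lands with bottom-row=4; cleared 0 line(s) (total 0); column heights now [0 0 0 0 4 6 6], max=6
Drop 4: T rot1 at col 3 lands with bottom-row=3; cleared 0 line(s) (total 0); column heights now [0 0 0 6 5 6 6], max=6
Drop 5: L rot3 at col 4 lands with bottom-row=6; cleared 0 line(s) (total 0); column heights now [0 0 0 6 9 9 6], max=9

Answer: .......
.......
....##.
.....#.
.....#.
...#.##
...####
...####
....##.
.....##
......#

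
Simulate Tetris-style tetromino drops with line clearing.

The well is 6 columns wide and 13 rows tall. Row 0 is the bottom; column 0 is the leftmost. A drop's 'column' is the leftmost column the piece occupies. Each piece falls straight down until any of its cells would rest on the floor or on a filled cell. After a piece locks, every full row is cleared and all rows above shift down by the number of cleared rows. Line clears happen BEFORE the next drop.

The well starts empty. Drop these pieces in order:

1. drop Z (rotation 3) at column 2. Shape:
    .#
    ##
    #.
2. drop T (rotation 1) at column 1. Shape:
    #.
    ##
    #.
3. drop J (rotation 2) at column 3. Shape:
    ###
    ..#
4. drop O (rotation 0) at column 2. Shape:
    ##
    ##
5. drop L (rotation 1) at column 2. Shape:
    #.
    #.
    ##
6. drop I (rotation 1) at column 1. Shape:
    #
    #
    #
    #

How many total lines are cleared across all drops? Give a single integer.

Answer: 0

Derivation:
Drop 1: Z rot3 at col 2 lands with bottom-row=0; cleared 0 line(s) (total 0); column heights now [0 0 2 3 0 0], max=3
Drop 2: T rot1 at col 1 lands with bottom-row=1; cleared 0 line(s) (total 0); column heights now [0 4 3 3 0 0], max=4
Drop 3: J rot2 at col 3 lands with bottom-row=2; cleared 0 line(s) (total 0); column heights now [0 4 3 4 4 4], max=4
Drop 4: O rot0 at col 2 lands with bottom-row=4; cleared 0 line(s) (total 0); column heights now [0 4 6 6 4 4], max=6
Drop 5: L rot1 at col 2 lands with bottom-row=6; cleared 0 line(s) (total 0); column heights now [0 4 9 7 4 4], max=9
Drop 6: I rot1 at col 1 lands with bottom-row=4; cleared 0 line(s) (total 0); column heights now [0 8 9 7 4 4], max=9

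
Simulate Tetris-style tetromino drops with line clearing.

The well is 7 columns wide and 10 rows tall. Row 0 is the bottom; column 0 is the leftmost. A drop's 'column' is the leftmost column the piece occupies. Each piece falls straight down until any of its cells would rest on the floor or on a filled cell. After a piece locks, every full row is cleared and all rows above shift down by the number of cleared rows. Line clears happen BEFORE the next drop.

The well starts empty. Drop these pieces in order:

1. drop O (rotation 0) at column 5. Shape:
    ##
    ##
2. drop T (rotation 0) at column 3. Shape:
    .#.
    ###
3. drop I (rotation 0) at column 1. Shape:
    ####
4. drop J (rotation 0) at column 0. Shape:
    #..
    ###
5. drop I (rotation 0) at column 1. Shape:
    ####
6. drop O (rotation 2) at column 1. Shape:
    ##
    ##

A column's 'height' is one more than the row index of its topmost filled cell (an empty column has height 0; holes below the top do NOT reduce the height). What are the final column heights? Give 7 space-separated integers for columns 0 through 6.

Drop 1: O rot0 at col 5 lands with bottom-row=0; cleared 0 line(s) (total 0); column heights now [0 0 0 0 0 2 2], max=2
Drop 2: T rot0 at col 3 lands with bottom-row=2; cleared 0 line(s) (total 0); column heights now [0 0 0 3 4 3 2], max=4
Drop 3: I rot0 at col 1 lands with bottom-row=4; cleared 0 line(s) (total 0); column heights now [0 5 5 5 5 3 2], max=5
Drop 4: J rot0 at col 0 lands with bottom-row=5; cleared 0 line(s) (total 0); column heights now [7 6 6 5 5 3 2], max=7
Drop 5: I rot0 at col 1 lands with bottom-row=6; cleared 0 line(s) (total 0); column heights now [7 7 7 7 7 3 2], max=7
Drop 6: O rot2 at col 1 lands with bottom-row=7; cleared 0 line(s) (total 0); column heights now [7 9 9 7 7 3 2], max=9

Answer: 7 9 9 7 7 3 2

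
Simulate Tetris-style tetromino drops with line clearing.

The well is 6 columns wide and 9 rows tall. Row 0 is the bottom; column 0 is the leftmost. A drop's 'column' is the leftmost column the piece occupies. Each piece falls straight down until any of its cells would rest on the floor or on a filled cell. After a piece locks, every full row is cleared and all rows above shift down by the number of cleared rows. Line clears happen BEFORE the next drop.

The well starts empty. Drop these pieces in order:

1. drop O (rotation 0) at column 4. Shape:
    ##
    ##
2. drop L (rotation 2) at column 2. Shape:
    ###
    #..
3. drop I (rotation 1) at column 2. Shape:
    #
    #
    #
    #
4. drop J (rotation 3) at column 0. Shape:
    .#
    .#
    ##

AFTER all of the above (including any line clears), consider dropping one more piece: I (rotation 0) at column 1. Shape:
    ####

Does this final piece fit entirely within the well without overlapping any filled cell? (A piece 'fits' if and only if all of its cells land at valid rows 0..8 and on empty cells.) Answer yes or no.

Drop 1: O rot0 at col 4 lands with bottom-row=0; cleared 0 line(s) (total 0); column heights now [0 0 0 0 2 2], max=2
Drop 2: L rot2 at col 2 lands with bottom-row=1; cleared 0 line(s) (total 0); column heights now [0 0 3 3 3 2], max=3
Drop 3: I rot1 at col 2 lands with bottom-row=3; cleared 0 line(s) (total 0); column heights now [0 0 7 3 3 2], max=7
Drop 4: J rot3 at col 0 lands with bottom-row=0; cleared 0 line(s) (total 0); column heights now [1 3 7 3 3 2], max=7
Test piece I rot0 at col 1 (width 4): heights before test = [1 3 7 3 3 2]; fits = True

Answer: yes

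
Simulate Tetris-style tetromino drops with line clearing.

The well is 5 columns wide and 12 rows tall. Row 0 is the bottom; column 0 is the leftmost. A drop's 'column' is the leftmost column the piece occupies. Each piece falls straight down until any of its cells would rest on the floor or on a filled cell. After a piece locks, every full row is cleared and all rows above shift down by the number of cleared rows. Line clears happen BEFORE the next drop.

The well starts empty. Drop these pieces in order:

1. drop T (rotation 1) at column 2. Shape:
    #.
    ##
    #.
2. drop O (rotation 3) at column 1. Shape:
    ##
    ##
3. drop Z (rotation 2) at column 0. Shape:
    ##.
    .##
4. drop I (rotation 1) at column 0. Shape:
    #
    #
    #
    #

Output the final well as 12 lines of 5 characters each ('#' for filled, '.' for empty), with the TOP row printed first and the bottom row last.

Answer: .....
#....
#....
#....
#....
##...
.##..
.##..
.##..
..#..
..##.
..#..

Derivation:
Drop 1: T rot1 at col 2 lands with bottom-row=0; cleared 0 line(s) (total 0); column heights now [0 0 3 2 0], max=3
Drop 2: O rot3 at col 1 lands with bottom-row=3; cleared 0 line(s) (total 0); column heights now [0 5 5 2 0], max=5
Drop 3: Z rot2 at col 0 lands with bottom-row=5; cleared 0 line(s) (total 0); column heights now [7 7 6 2 0], max=7
Drop 4: I rot1 at col 0 lands with bottom-row=7; cleared 0 line(s) (total 0); column heights now [11 7 6 2 0], max=11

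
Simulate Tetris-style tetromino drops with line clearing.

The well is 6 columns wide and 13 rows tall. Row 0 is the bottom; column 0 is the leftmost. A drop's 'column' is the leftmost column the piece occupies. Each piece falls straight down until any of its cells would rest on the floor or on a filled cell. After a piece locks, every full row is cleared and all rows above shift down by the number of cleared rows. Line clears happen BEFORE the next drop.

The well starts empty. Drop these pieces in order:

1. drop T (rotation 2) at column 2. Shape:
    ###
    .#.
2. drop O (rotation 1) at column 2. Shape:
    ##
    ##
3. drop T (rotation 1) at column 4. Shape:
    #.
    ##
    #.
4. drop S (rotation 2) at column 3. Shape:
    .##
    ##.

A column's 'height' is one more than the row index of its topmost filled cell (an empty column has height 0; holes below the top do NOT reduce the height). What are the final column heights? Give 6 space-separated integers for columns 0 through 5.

Drop 1: T rot2 at col 2 lands with bottom-row=0; cleared 0 line(s) (total 0); column heights now [0 0 2 2 2 0], max=2
Drop 2: O rot1 at col 2 lands with bottom-row=2; cleared 0 line(s) (total 0); column heights now [0 0 4 4 2 0], max=4
Drop 3: T rot1 at col 4 lands with bottom-row=2; cleared 0 line(s) (total 0); column heights now [0 0 4 4 5 4], max=5
Drop 4: S rot2 at col 3 lands with bottom-row=5; cleared 0 line(s) (total 0); column heights now [0 0 4 6 7 7], max=7

Answer: 0 0 4 6 7 7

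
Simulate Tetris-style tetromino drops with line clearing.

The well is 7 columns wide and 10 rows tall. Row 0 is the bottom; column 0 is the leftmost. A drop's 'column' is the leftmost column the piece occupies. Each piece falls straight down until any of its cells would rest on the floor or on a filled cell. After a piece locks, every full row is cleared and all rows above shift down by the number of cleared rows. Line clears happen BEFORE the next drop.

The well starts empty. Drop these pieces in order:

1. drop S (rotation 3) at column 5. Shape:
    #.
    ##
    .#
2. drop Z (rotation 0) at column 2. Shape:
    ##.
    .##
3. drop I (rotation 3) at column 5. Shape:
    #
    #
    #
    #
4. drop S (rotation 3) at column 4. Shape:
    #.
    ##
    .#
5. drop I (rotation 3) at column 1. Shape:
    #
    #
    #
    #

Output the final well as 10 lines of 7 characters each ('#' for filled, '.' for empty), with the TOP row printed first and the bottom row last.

Answer: ....#..
....##.
.....#.
.....#.
.....#.
.....#.
.#...#.
.#...#.
.###.##
.#.##.#

Derivation:
Drop 1: S rot3 at col 5 lands with bottom-row=0; cleared 0 line(s) (total 0); column heights now [0 0 0 0 0 3 2], max=3
Drop 2: Z rot0 at col 2 lands with bottom-row=0; cleared 0 line(s) (total 0); column heights now [0 0 2 2 1 3 2], max=3
Drop 3: I rot3 at col 5 lands with bottom-row=3; cleared 0 line(s) (total 0); column heights now [0 0 2 2 1 7 2], max=7
Drop 4: S rot3 at col 4 lands with bottom-row=7; cleared 0 line(s) (total 0); column heights now [0 0 2 2 10 9 2], max=10
Drop 5: I rot3 at col 1 lands with bottom-row=0; cleared 0 line(s) (total 0); column heights now [0 4 2 2 10 9 2], max=10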